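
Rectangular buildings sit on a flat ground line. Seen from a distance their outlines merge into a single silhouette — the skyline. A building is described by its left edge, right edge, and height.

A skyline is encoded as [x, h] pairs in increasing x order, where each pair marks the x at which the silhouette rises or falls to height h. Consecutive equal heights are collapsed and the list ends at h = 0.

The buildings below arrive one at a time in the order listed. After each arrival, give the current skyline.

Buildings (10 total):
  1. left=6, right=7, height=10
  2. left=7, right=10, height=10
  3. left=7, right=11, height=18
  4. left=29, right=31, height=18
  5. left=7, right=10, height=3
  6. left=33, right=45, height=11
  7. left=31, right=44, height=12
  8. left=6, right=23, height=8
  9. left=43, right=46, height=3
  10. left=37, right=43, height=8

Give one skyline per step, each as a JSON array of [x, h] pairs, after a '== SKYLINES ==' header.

== SKYLINES ==
[[6,10],[7,0]]
[[6,10],[10,0]]
[[6,10],[7,18],[11,0]]
[[6,10],[7,18],[11,0],[29,18],[31,0]]
[[6,10],[7,18],[11,0],[29,18],[31,0]]
[[6,10],[7,18],[11,0],[29,18],[31,0],[33,11],[45,0]]
[[6,10],[7,18],[11,0],[29,18],[31,12],[44,11],[45,0]]
[[6,10],[7,18],[11,8],[23,0],[29,18],[31,12],[44,11],[45,0]]
[[6,10],[7,18],[11,8],[23,0],[29,18],[31,12],[44,11],[45,3],[46,0]]
[[6,10],[7,18],[11,8],[23,0],[29,18],[31,12],[44,11],[45,3],[46,0]]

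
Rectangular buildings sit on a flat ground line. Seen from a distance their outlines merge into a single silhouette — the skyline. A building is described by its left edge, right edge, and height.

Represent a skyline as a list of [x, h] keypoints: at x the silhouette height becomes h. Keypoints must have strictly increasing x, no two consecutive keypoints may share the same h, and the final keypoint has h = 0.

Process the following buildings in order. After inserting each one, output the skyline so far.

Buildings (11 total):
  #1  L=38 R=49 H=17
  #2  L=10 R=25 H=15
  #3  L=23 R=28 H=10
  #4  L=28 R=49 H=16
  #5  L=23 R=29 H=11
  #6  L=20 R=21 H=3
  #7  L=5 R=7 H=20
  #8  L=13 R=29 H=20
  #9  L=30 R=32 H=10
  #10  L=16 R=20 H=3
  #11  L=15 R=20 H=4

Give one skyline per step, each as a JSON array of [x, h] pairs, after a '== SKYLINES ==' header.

== SKYLINES ==
[[38,17],[49,0]]
[[10,15],[25,0],[38,17],[49,0]]
[[10,15],[25,10],[28,0],[38,17],[49,0]]
[[10,15],[25,10],[28,16],[38,17],[49,0]]
[[10,15],[25,11],[28,16],[38,17],[49,0]]
[[10,15],[25,11],[28,16],[38,17],[49,0]]
[[5,20],[7,0],[10,15],[25,11],[28,16],[38,17],[49,0]]
[[5,20],[7,0],[10,15],[13,20],[29,16],[38,17],[49,0]]
[[5,20],[7,0],[10,15],[13,20],[29,16],[38,17],[49,0]]
[[5,20],[7,0],[10,15],[13,20],[29,16],[38,17],[49,0]]
[[5,20],[7,0],[10,15],[13,20],[29,16],[38,17],[49,0]]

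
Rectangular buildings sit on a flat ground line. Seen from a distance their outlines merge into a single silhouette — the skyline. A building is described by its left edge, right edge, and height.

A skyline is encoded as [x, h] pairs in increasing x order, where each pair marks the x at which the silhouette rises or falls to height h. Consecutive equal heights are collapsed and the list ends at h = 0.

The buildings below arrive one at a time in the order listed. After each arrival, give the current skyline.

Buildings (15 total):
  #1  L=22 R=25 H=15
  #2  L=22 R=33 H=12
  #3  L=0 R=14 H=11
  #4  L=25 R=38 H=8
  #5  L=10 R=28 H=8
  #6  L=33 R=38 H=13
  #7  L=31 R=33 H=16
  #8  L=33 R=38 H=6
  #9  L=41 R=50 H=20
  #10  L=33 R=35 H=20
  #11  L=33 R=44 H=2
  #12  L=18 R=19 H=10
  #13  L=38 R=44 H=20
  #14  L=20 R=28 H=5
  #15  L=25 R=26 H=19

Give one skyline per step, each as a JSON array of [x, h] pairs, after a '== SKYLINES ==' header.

== SKYLINES ==
[[22,15],[25,0]]
[[22,15],[25,12],[33,0]]
[[0,11],[14,0],[22,15],[25,12],[33,0]]
[[0,11],[14,0],[22,15],[25,12],[33,8],[38,0]]
[[0,11],[14,8],[22,15],[25,12],[33,8],[38,0]]
[[0,11],[14,8],[22,15],[25,12],[33,13],[38,0]]
[[0,11],[14,8],[22,15],[25,12],[31,16],[33,13],[38,0]]
[[0,11],[14,8],[22,15],[25,12],[31,16],[33,13],[38,0]]
[[0,11],[14,8],[22,15],[25,12],[31,16],[33,13],[38,0],[41,20],[50,0]]
[[0,11],[14,8],[22,15],[25,12],[31,16],[33,20],[35,13],[38,0],[41,20],[50,0]]
[[0,11],[14,8],[22,15],[25,12],[31,16],[33,20],[35,13],[38,2],[41,20],[50,0]]
[[0,11],[14,8],[18,10],[19,8],[22,15],[25,12],[31,16],[33,20],[35,13],[38,2],[41,20],[50,0]]
[[0,11],[14,8],[18,10],[19,8],[22,15],[25,12],[31,16],[33,20],[35,13],[38,20],[50,0]]
[[0,11],[14,8],[18,10],[19,8],[22,15],[25,12],[31,16],[33,20],[35,13],[38,20],[50,0]]
[[0,11],[14,8],[18,10],[19,8],[22,15],[25,19],[26,12],[31,16],[33,20],[35,13],[38,20],[50,0]]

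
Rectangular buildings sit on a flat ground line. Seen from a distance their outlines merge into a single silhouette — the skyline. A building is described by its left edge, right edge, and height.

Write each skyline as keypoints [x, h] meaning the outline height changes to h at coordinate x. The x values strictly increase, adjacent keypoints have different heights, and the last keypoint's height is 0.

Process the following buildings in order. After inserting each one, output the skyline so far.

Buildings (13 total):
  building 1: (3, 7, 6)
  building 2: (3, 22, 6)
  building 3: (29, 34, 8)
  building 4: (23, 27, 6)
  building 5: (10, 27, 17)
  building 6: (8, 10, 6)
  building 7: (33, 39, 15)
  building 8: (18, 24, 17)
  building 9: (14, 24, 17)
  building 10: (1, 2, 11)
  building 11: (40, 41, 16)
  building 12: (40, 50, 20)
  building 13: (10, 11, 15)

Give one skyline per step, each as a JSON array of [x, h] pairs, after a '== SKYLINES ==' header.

== SKYLINES ==
[[3,6],[7,0]]
[[3,6],[22,0]]
[[3,6],[22,0],[29,8],[34,0]]
[[3,6],[22,0],[23,6],[27,0],[29,8],[34,0]]
[[3,6],[10,17],[27,0],[29,8],[34,0]]
[[3,6],[10,17],[27,0],[29,8],[34,0]]
[[3,6],[10,17],[27,0],[29,8],[33,15],[39,0]]
[[3,6],[10,17],[27,0],[29,8],[33,15],[39,0]]
[[3,6],[10,17],[27,0],[29,8],[33,15],[39,0]]
[[1,11],[2,0],[3,6],[10,17],[27,0],[29,8],[33,15],[39,0]]
[[1,11],[2,0],[3,6],[10,17],[27,0],[29,8],[33,15],[39,0],[40,16],[41,0]]
[[1,11],[2,0],[3,6],[10,17],[27,0],[29,8],[33,15],[39,0],[40,20],[50,0]]
[[1,11],[2,0],[3,6],[10,17],[27,0],[29,8],[33,15],[39,0],[40,20],[50,0]]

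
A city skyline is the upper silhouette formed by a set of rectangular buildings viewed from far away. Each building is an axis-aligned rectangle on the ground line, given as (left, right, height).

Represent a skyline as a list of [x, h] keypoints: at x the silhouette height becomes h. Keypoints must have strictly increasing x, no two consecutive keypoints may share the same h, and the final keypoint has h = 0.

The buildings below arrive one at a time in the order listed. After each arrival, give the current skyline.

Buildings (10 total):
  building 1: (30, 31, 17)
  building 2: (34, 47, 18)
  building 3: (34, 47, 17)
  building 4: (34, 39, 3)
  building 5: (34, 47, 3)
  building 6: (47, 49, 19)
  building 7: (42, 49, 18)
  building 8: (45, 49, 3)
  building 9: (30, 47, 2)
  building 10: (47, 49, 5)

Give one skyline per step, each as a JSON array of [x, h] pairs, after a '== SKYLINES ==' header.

== SKYLINES ==
[[30,17],[31,0]]
[[30,17],[31,0],[34,18],[47,0]]
[[30,17],[31,0],[34,18],[47,0]]
[[30,17],[31,0],[34,18],[47,0]]
[[30,17],[31,0],[34,18],[47,0]]
[[30,17],[31,0],[34,18],[47,19],[49,0]]
[[30,17],[31,0],[34,18],[47,19],[49,0]]
[[30,17],[31,0],[34,18],[47,19],[49,0]]
[[30,17],[31,2],[34,18],[47,19],[49,0]]
[[30,17],[31,2],[34,18],[47,19],[49,0]]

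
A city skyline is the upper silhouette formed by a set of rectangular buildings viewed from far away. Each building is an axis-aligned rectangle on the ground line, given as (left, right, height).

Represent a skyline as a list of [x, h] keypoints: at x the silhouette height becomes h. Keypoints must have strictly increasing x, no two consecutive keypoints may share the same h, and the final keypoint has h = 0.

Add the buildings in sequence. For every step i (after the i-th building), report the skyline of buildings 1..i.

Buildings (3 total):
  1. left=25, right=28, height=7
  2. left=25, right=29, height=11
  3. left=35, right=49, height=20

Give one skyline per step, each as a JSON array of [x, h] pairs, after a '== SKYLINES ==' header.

== SKYLINES ==
[[25,7],[28,0]]
[[25,11],[29,0]]
[[25,11],[29,0],[35,20],[49,0]]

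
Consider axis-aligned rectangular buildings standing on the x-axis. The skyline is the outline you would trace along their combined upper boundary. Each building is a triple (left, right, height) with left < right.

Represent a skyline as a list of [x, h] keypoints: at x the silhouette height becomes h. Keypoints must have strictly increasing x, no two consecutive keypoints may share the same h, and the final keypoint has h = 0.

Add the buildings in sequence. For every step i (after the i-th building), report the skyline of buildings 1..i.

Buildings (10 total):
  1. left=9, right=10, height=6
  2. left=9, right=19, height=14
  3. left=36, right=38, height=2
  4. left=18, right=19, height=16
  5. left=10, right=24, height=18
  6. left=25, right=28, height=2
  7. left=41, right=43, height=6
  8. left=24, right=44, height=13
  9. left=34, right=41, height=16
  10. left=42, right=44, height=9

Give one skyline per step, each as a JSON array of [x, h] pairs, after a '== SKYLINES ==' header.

== SKYLINES ==
[[9,6],[10,0]]
[[9,14],[19,0]]
[[9,14],[19,0],[36,2],[38,0]]
[[9,14],[18,16],[19,0],[36,2],[38,0]]
[[9,14],[10,18],[24,0],[36,2],[38,0]]
[[9,14],[10,18],[24,0],[25,2],[28,0],[36,2],[38,0]]
[[9,14],[10,18],[24,0],[25,2],[28,0],[36,2],[38,0],[41,6],[43,0]]
[[9,14],[10,18],[24,13],[44,0]]
[[9,14],[10,18],[24,13],[34,16],[41,13],[44,0]]
[[9,14],[10,18],[24,13],[34,16],[41,13],[44,0]]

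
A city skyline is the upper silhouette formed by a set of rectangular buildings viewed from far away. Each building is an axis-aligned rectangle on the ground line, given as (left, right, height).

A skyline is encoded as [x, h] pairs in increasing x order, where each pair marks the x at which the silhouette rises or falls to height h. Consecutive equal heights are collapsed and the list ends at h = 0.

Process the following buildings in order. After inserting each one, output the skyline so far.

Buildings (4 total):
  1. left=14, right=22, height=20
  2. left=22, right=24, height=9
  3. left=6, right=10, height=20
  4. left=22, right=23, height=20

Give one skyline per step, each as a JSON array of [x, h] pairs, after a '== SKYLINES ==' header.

== SKYLINES ==
[[14,20],[22,0]]
[[14,20],[22,9],[24,0]]
[[6,20],[10,0],[14,20],[22,9],[24,0]]
[[6,20],[10,0],[14,20],[23,9],[24,0]]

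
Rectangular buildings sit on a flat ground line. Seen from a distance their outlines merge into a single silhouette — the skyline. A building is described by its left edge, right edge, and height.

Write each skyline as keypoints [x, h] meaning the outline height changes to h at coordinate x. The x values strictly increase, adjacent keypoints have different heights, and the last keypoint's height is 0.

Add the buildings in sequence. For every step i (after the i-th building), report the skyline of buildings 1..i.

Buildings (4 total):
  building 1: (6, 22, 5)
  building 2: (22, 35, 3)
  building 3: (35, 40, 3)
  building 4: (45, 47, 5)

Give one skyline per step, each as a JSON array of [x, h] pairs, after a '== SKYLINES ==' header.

== SKYLINES ==
[[6,5],[22,0]]
[[6,5],[22,3],[35,0]]
[[6,5],[22,3],[40,0]]
[[6,5],[22,3],[40,0],[45,5],[47,0]]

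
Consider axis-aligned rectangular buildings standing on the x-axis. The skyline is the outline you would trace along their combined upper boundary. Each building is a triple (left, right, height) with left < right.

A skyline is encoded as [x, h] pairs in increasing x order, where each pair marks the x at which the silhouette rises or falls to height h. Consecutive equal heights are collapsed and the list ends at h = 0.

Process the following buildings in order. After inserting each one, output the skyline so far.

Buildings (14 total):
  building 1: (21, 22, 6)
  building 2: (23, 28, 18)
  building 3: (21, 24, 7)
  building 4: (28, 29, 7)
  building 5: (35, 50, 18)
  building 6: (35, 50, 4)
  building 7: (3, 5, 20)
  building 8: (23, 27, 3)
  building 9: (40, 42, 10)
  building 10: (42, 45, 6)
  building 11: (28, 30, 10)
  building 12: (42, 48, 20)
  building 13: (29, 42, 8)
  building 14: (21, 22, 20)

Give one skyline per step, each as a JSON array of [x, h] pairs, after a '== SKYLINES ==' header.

== SKYLINES ==
[[21,6],[22,0]]
[[21,6],[22,0],[23,18],[28,0]]
[[21,7],[23,18],[28,0]]
[[21,7],[23,18],[28,7],[29,0]]
[[21,7],[23,18],[28,7],[29,0],[35,18],[50,0]]
[[21,7],[23,18],[28,7],[29,0],[35,18],[50,0]]
[[3,20],[5,0],[21,7],[23,18],[28,7],[29,0],[35,18],[50,0]]
[[3,20],[5,0],[21,7],[23,18],[28,7],[29,0],[35,18],[50,0]]
[[3,20],[5,0],[21,7],[23,18],[28,7],[29,0],[35,18],[50,0]]
[[3,20],[5,0],[21,7],[23,18],[28,7],[29,0],[35,18],[50,0]]
[[3,20],[5,0],[21,7],[23,18],[28,10],[30,0],[35,18],[50,0]]
[[3,20],[5,0],[21,7],[23,18],[28,10],[30,0],[35,18],[42,20],[48,18],[50,0]]
[[3,20],[5,0],[21,7],[23,18],[28,10],[30,8],[35,18],[42,20],[48,18],[50,0]]
[[3,20],[5,0],[21,20],[22,7],[23,18],[28,10],[30,8],[35,18],[42,20],[48,18],[50,0]]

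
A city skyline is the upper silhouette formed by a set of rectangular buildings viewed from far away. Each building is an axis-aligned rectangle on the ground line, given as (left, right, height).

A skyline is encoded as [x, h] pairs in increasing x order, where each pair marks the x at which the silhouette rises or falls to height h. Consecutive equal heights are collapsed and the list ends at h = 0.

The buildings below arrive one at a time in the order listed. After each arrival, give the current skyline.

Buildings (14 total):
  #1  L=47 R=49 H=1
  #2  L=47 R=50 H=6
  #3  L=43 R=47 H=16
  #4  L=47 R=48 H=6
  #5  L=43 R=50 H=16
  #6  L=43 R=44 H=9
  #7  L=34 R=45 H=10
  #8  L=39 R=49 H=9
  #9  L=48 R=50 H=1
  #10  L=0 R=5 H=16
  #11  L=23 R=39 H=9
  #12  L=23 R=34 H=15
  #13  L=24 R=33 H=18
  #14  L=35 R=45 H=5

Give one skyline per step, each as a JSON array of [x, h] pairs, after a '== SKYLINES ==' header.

== SKYLINES ==
[[47,1],[49,0]]
[[47,6],[50,0]]
[[43,16],[47,6],[50,0]]
[[43,16],[47,6],[50,0]]
[[43,16],[50,0]]
[[43,16],[50,0]]
[[34,10],[43,16],[50,0]]
[[34,10],[43,16],[50,0]]
[[34,10],[43,16],[50,0]]
[[0,16],[5,0],[34,10],[43,16],[50,0]]
[[0,16],[5,0],[23,9],[34,10],[43,16],[50,0]]
[[0,16],[5,0],[23,15],[34,10],[43,16],[50,0]]
[[0,16],[5,0],[23,15],[24,18],[33,15],[34,10],[43,16],[50,0]]
[[0,16],[5,0],[23,15],[24,18],[33,15],[34,10],[43,16],[50,0]]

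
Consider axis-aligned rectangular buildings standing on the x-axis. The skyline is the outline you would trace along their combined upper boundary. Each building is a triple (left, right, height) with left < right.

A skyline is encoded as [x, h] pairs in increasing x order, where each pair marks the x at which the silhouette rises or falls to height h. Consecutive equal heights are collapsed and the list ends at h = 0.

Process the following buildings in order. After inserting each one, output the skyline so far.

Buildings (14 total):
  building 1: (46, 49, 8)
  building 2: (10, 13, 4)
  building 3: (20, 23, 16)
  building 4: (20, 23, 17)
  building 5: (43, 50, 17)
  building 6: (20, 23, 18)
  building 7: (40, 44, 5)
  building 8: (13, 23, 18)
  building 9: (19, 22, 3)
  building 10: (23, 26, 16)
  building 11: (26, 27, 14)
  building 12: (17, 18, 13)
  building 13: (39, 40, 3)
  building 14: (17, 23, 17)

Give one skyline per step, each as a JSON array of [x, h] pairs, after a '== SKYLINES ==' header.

== SKYLINES ==
[[46,8],[49,0]]
[[10,4],[13,0],[46,8],[49,0]]
[[10,4],[13,0],[20,16],[23,0],[46,8],[49,0]]
[[10,4],[13,0],[20,17],[23,0],[46,8],[49,0]]
[[10,4],[13,0],[20,17],[23,0],[43,17],[50,0]]
[[10,4],[13,0],[20,18],[23,0],[43,17],[50,0]]
[[10,4],[13,0],[20,18],[23,0],[40,5],[43,17],[50,0]]
[[10,4],[13,18],[23,0],[40,5],[43,17],[50,0]]
[[10,4],[13,18],[23,0],[40,5],[43,17],[50,0]]
[[10,4],[13,18],[23,16],[26,0],[40,5],[43,17],[50,0]]
[[10,4],[13,18],[23,16],[26,14],[27,0],[40,5],[43,17],[50,0]]
[[10,4],[13,18],[23,16],[26,14],[27,0],[40,5],[43,17],[50,0]]
[[10,4],[13,18],[23,16],[26,14],[27,0],[39,3],[40,5],[43,17],[50,0]]
[[10,4],[13,18],[23,16],[26,14],[27,0],[39,3],[40,5],[43,17],[50,0]]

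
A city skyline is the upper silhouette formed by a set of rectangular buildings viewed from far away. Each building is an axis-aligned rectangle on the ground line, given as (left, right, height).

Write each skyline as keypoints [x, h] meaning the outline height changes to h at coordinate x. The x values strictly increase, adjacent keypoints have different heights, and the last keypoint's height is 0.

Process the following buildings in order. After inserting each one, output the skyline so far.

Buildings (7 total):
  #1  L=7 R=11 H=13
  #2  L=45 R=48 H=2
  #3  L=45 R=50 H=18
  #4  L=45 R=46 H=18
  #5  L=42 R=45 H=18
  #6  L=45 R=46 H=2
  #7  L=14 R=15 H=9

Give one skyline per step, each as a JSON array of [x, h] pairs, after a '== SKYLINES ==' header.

== SKYLINES ==
[[7,13],[11,0]]
[[7,13],[11,0],[45,2],[48,0]]
[[7,13],[11,0],[45,18],[50,0]]
[[7,13],[11,0],[45,18],[50,0]]
[[7,13],[11,0],[42,18],[50,0]]
[[7,13],[11,0],[42,18],[50,0]]
[[7,13],[11,0],[14,9],[15,0],[42,18],[50,0]]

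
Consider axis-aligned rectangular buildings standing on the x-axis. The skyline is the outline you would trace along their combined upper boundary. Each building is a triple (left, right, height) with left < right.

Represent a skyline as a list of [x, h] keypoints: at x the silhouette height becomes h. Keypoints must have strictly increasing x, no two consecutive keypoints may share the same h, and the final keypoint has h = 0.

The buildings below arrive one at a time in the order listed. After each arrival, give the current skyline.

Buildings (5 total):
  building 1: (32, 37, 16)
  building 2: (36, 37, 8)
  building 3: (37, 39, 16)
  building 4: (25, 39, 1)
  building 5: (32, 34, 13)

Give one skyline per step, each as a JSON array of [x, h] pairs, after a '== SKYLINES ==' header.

== SKYLINES ==
[[32,16],[37,0]]
[[32,16],[37,0]]
[[32,16],[39,0]]
[[25,1],[32,16],[39,0]]
[[25,1],[32,16],[39,0]]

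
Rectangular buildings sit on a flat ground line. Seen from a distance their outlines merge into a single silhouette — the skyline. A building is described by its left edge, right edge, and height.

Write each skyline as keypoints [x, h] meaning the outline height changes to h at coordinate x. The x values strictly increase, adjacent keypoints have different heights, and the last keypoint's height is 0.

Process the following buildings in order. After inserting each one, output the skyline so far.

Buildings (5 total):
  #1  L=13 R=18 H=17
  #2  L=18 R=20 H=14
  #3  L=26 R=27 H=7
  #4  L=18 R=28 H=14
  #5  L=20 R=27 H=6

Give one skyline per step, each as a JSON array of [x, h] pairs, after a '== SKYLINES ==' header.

== SKYLINES ==
[[13,17],[18,0]]
[[13,17],[18,14],[20,0]]
[[13,17],[18,14],[20,0],[26,7],[27,0]]
[[13,17],[18,14],[28,0]]
[[13,17],[18,14],[28,0]]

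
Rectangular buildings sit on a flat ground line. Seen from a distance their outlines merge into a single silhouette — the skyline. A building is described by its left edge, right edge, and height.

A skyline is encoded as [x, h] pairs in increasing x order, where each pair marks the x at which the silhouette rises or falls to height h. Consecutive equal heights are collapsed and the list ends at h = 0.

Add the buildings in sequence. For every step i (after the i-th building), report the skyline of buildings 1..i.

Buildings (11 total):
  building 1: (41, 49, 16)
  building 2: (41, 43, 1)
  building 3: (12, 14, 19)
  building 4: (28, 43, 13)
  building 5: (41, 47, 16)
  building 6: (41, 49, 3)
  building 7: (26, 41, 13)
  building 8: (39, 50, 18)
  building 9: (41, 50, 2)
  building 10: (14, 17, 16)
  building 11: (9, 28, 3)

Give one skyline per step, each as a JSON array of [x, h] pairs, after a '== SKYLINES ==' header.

== SKYLINES ==
[[41,16],[49,0]]
[[41,16],[49,0]]
[[12,19],[14,0],[41,16],[49,0]]
[[12,19],[14,0],[28,13],[41,16],[49,0]]
[[12,19],[14,0],[28,13],[41,16],[49,0]]
[[12,19],[14,0],[28,13],[41,16],[49,0]]
[[12,19],[14,0],[26,13],[41,16],[49,0]]
[[12,19],[14,0],[26,13],[39,18],[50,0]]
[[12,19],[14,0],[26,13],[39,18],[50,0]]
[[12,19],[14,16],[17,0],[26,13],[39,18],[50,0]]
[[9,3],[12,19],[14,16],[17,3],[26,13],[39,18],[50,0]]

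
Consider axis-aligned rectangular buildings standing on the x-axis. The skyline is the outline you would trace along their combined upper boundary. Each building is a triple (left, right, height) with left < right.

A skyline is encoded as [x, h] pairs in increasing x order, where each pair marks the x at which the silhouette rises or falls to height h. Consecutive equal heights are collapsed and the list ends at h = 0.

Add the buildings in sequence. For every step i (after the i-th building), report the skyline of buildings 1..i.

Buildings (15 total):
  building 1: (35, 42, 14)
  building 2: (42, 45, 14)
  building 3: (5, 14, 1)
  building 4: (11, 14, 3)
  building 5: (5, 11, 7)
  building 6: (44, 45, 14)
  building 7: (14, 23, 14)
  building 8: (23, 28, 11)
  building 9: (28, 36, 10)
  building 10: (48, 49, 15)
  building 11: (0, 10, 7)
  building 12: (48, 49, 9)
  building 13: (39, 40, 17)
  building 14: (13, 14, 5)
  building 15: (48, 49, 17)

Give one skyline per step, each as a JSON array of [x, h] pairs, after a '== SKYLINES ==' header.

== SKYLINES ==
[[35,14],[42,0]]
[[35,14],[45,0]]
[[5,1],[14,0],[35,14],[45,0]]
[[5,1],[11,3],[14,0],[35,14],[45,0]]
[[5,7],[11,3],[14,0],[35,14],[45,0]]
[[5,7],[11,3],[14,0],[35,14],[45,0]]
[[5,7],[11,3],[14,14],[23,0],[35,14],[45,0]]
[[5,7],[11,3],[14,14],[23,11],[28,0],[35,14],[45,0]]
[[5,7],[11,3],[14,14],[23,11],[28,10],[35,14],[45,0]]
[[5,7],[11,3],[14,14],[23,11],[28,10],[35,14],[45,0],[48,15],[49,0]]
[[0,7],[11,3],[14,14],[23,11],[28,10],[35,14],[45,0],[48,15],[49,0]]
[[0,7],[11,3],[14,14],[23,11],[28,10],[35,14],[45,0],[48,15],[49,0]]
[[0,7],[11,3],[14,14],[23,11],[28,10],[35,14],[39,17],[40,14],[45,0],[48,15],[49,0]]
[[0,7],[11,3],[13,5],[14,14],[23,11],[28,10],[35,14],[39,17],[40,14],[45,0],[48,15],[49,0]]
[[0,7],[11,3],[13,5],[14,14],[23,11],[28,10],[35,14],[39,17],[40,14],[45,0],[48,17],[49,0]]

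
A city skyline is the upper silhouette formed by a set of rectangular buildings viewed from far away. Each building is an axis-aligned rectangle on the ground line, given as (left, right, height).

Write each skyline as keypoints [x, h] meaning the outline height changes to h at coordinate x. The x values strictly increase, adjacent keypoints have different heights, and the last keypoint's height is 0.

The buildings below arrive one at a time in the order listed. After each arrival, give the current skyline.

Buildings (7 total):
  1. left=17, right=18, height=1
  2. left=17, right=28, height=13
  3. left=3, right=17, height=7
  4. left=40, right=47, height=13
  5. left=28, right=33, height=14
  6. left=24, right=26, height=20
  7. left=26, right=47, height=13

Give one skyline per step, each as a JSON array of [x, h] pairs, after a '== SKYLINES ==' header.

== SKYLINES ==
[[17,1],[18,0]]
[[17,13],[28,0]]
[[3,7],[17,13],[28,0]]
[[3,7],[17,13],[28,0],[40,13],[47,0]]
[[3,7],[17,13],[28,14],[33,0],[40,13],[47,0]]
[[3,7],[17,13],[24,20],[26,13],[28,14],[33,0],[40,13],[47,0]]
[[3,7],[17,13],[24,20],[26,13],[28,14],[33,13],[47,0]]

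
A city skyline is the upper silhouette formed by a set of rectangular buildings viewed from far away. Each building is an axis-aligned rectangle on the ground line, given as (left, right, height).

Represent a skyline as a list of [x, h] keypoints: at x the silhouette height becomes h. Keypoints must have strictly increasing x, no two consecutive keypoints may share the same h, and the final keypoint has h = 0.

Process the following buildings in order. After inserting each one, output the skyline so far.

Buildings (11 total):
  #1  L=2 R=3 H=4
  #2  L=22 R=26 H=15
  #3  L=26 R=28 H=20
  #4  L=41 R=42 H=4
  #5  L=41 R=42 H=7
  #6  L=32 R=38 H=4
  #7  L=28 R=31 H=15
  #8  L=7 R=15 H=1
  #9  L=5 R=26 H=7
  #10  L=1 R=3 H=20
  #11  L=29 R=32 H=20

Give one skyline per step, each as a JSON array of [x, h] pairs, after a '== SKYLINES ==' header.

== SKYLINES ==
[[2,4],[3,0]]
[[2,4],[3,0],[22,15],[26,0]]
[[2,4],[3,0],[22,15],[26,20],[28,0]]
[[2,4],[3,0],[22,15],[26,20],[28,0],[41,4],[42,0]]
[[2,4],[3,0],[22,15],[26,20],[28,0],[41,7],[42,0]]
[[2,4],[3,0],[22,15],[26,20],[28,0],[32,4],[38,0],[41,7],[42,0]]
[[2,4],[3,0],[22,15],[26,20],[28,15],[31,0],[32,4],[38,0],[41,7],[42,0]]
[[2,4],[3,0],[7,1],[15,0],[22,15],[26,20],[28,15],[31,0],[32,4],[38,0],[41,7],[42,0]]
[[2,4],[3,0],[5,7],[22,15],[26,20],[28,15],[31,0],[32,4],[38,0],[41,7],[42,0]]
[[1,20],[3,0],[5,7],[22,15],[26,20],[28,15],[31,0],[32,4],[38,0],[41,7],[42,0]]
[[1,20],[3,0],[5,7],[22,15],[26,20],[28,15],[29,20],[32,4],[38,0],[41,7],[42,0]]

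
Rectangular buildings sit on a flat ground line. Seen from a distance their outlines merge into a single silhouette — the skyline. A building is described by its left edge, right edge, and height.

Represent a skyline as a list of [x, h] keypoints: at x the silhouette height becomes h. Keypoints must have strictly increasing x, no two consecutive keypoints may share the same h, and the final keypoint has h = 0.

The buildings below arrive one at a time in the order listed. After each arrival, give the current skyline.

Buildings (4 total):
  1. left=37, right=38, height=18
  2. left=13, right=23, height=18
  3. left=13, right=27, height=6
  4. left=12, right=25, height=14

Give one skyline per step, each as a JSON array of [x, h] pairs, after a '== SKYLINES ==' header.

== SKYLINES ==
[[37,18],[38,0]]
[[13,18],[23,0],[37,18],[38,0]]
[[13,18],[23,6],[27,0],[37,18],[38,0]]
[[12,14],[13,18],[23,14],[25,6],[27,0],[37,18],[38,0]]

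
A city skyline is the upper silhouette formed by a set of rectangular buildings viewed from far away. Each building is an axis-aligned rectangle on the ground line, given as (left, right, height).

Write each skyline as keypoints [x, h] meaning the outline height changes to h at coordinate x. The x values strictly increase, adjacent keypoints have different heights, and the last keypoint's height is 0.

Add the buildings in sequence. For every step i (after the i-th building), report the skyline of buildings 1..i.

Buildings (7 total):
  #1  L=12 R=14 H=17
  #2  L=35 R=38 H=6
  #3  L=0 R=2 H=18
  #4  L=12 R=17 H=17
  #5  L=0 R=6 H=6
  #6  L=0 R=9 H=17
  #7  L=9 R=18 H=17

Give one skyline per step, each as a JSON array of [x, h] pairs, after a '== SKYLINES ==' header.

== SKYLINES ==
[[12,17],[14,0]]
[[12,17],[14,0],[35,6],[38,0]]
[[0,18],[2,0],[12,17],[14,0],[35,6],[38,0]]
[[0,18],[2,0],[12,17],[17,0],[35,6],[38,0]]
[[0,18],[2,6],[6,0],[12,17],[17,0],[35,6],[38,0]]
[[0,18],[2,17],[9,0],[12,17],[17,0],[35,6],[38,0]]
[[0,18],[2,17],[18,0],[35,6],[38,0]]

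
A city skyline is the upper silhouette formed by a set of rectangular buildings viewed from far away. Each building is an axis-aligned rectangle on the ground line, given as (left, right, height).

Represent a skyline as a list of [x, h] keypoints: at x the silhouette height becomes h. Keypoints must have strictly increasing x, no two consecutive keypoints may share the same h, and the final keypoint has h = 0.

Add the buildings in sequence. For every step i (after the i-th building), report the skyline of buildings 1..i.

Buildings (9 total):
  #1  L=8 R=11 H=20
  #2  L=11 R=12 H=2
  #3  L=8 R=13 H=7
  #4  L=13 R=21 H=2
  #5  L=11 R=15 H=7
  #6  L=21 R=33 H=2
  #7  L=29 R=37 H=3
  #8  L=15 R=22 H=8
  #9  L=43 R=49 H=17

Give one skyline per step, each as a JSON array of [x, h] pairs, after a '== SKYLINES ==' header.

== SKYLINES ==
[[8,20],[11,0]]
[[8,20],[11,2],[12,0]]
[[8,20],[11,7],[13,0]]
[[8,20],[11,7],[13,2],[21,0]]
[[8,20],[11,7],[15,2],[21,0]]
[[8,20],[11,7],[15,2],[33,0]]
[[8,20],[11,7],[15,2],[29,3],[37,0]]
[[8,20],[11,7],[15,8],[22,2],[29,3],[37,0]]
[[8,20],[11,7],[15,8],[22,2],[29,3],[37,0],[43,17],[49,0]]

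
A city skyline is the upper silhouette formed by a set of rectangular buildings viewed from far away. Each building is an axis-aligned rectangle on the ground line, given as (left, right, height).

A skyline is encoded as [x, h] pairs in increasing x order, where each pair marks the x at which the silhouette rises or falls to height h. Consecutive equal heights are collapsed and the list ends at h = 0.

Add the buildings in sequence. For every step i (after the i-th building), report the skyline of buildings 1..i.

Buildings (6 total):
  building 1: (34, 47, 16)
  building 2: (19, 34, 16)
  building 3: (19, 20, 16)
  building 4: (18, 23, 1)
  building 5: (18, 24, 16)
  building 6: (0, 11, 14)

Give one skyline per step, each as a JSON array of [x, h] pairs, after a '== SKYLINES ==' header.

== SKYLINES ==
[[34,16],[47,0]]
[[19,16],[47,0]]
[[19,16],[47,0]]
[[18,1],[19,16],[47,0]]
[[18,16],[47,0]]
[[0,14],[11,0],[18,16],[47,0]]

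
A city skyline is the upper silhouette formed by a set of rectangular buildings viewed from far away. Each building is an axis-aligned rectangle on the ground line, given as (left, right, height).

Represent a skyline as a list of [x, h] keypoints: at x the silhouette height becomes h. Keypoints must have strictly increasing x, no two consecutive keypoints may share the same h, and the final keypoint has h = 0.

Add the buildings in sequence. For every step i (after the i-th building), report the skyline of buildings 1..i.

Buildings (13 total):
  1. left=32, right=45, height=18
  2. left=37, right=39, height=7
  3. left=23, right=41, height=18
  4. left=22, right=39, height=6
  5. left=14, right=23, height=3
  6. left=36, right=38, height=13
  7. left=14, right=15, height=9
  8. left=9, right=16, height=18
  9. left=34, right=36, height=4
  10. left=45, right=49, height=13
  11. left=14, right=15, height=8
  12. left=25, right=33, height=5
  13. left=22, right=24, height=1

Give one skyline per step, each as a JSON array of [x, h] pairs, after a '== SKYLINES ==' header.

== SKYLINES ==
[[32,18],[45,0]]
[[32,18],[45,0]]
[[23,18],[45,0]]
[[22,6],[23,18],[45,0]]
[[14,3],[22,6],[23,18],[45,0]]
[[14,3],[22,6],[23,18],[45,0]]
[[14,9],[15,3],[22,6],[23,18],[45,0]]
[[9,18],[16,3],[22,6],[23,18],[45,0]]
[[9,18],[16,3],[22,6],[23,18],[45,0]]
[[9,18],[16,3],[22,6],[23,18],[45,13],[49,0]]
[[9,18],[16,3],[22,6],[23,18],[45,13],[49,0]]
[[9,18],[16,3],[22,6],[23,18],[45,13],[49,0]]
[[9,18],[16,3],[22,6],[23,18],[45,13],[49,0]]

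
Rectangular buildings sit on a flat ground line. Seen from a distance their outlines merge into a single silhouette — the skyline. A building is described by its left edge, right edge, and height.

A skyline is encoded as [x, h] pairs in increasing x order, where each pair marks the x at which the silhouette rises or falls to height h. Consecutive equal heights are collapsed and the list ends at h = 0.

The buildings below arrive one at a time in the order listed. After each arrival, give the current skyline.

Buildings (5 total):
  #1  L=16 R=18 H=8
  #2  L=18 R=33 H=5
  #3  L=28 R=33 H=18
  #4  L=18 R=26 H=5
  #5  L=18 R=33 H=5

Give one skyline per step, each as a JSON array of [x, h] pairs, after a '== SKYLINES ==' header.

== SKYLINES ==
[[16,8],[18,0]]
[[16,8],[18,5],[33,0]]
[[16,8],[18,5],[28,18],[33,0]]
[[16,8],[18,5],[28,18],[33,0]]
[[16,8],[18,5],[28,18],[33,0]]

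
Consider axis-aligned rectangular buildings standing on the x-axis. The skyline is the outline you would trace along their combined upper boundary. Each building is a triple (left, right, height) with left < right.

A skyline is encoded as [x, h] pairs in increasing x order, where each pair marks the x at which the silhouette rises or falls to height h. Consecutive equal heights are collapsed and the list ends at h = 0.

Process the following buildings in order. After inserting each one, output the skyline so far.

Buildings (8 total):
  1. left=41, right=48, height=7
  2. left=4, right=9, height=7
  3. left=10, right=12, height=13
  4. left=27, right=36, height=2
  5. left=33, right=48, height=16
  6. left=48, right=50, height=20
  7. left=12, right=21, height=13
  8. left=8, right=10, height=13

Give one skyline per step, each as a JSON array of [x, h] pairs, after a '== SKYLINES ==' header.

== SKYLINES ==
[[41,7],[48,0]]
[[4,7],[9,0],[41,7],[48,0]]
[[4,7],[9,0],[10,13],[12,0],[41,7],[48,0]]
[[4,7],[9,0],[10,13],[12,0],[27,2],[36,0],[41,7],[48,0]]
[[4,7],[9,0],[10,13],[12,0],[27,2],[33,16],[48,0]]
[[4,7],[9,0],[10,13],[12,0],[27,2],[33,16],[48,20],[50,0]]
[[4,7],[9,0],[10,13],[21,0],[27,2],[33,16],[48,20],[50,0]]
[[4,7],[8,13],[21,0],[27,2],[33,16],[48,20],[50,0]]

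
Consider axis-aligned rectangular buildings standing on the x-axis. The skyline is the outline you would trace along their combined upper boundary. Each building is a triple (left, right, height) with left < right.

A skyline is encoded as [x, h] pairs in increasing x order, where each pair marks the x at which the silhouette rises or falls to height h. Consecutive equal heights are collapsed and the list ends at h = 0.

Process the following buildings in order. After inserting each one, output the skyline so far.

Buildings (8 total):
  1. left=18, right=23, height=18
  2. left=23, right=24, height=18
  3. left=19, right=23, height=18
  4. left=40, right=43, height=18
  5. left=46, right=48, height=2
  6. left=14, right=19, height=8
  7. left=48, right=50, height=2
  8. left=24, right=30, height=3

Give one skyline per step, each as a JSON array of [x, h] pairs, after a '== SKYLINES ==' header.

== SKYLINES ==
[[18,18],[23,0]]
[[18,18],[24,0]]
[[18,18],[24,0]]
[[18,18],[24,0],[40,18],[43,0]]
[[18,18],[24,0],[40,18],[43,0],[46,2],[48,0]]
[[14,8],[18,18],[24,0],[40,18],[43,0],[46,2],[48,0]]
[[14,8],[18,18],[24,0],[40,18],[43,0],[46,2],[50,0]]
[[14,8],[18,18],[24,3],[30,0],[40,18],[43,0],[46,2],[50,0]]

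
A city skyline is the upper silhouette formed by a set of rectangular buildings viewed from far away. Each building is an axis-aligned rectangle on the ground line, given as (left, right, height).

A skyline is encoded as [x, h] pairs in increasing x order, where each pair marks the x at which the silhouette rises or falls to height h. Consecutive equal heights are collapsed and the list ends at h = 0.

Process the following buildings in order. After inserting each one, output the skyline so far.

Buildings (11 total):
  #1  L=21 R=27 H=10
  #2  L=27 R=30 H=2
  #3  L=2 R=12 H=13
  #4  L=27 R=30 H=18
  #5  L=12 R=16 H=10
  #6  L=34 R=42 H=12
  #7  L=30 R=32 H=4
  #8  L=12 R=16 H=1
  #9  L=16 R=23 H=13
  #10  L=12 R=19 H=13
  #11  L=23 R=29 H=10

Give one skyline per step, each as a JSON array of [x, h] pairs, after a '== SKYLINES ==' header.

== SKYLINES ==
[[21,10],[27,0]]
[[21,10],[27,2],[30,0]]
[[2,13],[12,0],[21,10],[27,2],[30,0]]
[[2,13],[12,0],[21,10],[27,18],[30,0]]
[[2,13],[12,10],[16,0],[21,10],[27,18],[30,0]]
[[2,13],[12,10],[16,0],[21,10],[27,18],[30,0],[34,12],[42,0]]
[[2,13],[12,10],[16,0],[21,10],[27,18],[30,4],[32,0],[34,12],[42,0]]
[[2,13],[12,10],[16,0],[21,10],[27,18],[30,4],[32,0],[34,12],[42,0]]
[[2,13],[12,10],[16,13],[23,10],[27,18],[30,4],[32,0],[34,12],[42,0]]
[[2,13],[23,10],[27,18],[30,4],[32,0],[34,12],[42,0]]
[[2,13],[23,10],[27,18],[30,4],[32,0],[34,12],[42,0]]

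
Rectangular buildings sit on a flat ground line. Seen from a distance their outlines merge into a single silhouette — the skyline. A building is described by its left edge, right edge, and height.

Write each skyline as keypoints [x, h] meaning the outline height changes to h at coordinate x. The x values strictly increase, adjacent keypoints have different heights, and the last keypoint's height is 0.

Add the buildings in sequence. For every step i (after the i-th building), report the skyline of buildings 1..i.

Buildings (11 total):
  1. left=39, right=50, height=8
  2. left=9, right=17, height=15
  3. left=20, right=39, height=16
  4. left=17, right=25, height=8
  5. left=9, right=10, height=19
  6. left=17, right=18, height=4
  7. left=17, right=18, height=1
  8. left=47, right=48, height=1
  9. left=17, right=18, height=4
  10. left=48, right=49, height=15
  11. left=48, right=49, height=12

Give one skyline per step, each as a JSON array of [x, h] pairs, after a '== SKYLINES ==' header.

== SKYLINES ==
[[39,8],[50,0]]
[[9,15],[17,0],[39,8],[50,0]]
[[9,15],[17,0],[20,16],[39,8],[50,0]]
[[9,15],[17,8],[20,16],[39,8],[50,0]]
[[9,19],[10,15],[17,8],[20,16],[39,8],[50,0]]
[[9,19],[10,15],[17,8],[20,16],[39,8],[50,0]]
[[9,19],[10,15],[17,8],[20,16],[39,8],[50,0]]
[[9,19],[10,15],[17,8],[20,16],[39,8],[50,0]]
[[9,19],[10,15],[17,8],[20,16],[39,8],[50,0]]
[[9,19],[10,15],[17,8],[20,16],[39,8],[48,15],[49,8],[50,0]]
[[9,19],[10,15],[17,8],[20,16],[39,8],[48,15],[49,8],[50,0]]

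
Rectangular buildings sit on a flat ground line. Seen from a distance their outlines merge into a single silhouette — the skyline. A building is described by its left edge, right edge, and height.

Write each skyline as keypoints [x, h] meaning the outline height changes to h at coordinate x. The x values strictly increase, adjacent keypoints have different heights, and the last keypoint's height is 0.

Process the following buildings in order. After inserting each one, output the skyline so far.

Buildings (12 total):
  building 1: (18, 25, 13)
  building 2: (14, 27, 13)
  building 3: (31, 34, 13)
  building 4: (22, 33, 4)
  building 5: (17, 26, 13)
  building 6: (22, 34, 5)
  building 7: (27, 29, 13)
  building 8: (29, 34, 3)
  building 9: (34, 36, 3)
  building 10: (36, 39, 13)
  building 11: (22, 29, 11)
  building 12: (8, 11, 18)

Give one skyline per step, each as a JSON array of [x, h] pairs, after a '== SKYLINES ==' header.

== SKYLINES ==
[[18,13],[25,0]]
[[14,13],[27,0]]
[[14,13],[27,0],[31,13],[34,0]]
[[14,13],[27,4],[31,13],[34,0]]
[[14,13],[27,4],[31,13],[34,0]]
[[14,13],[27,5],[31,13],[34,0]]
[[14,13],[29,5],[31,13],[34,0]]
[[14,13],[29,5],[31,13],[34,0]]
[[14,13],[29,5],[31,13],[34,3],[36,0]]
[[14,13],[29,5],[31,13],[34,3],[36,13],[39,0]]
[[14,13],[29,5],[31,13],[34,3],[36,13],[39,0]]
[[8,18],[11,0],[14,13],[29,5],[31,13],[34,3],[36,13],[39,0]]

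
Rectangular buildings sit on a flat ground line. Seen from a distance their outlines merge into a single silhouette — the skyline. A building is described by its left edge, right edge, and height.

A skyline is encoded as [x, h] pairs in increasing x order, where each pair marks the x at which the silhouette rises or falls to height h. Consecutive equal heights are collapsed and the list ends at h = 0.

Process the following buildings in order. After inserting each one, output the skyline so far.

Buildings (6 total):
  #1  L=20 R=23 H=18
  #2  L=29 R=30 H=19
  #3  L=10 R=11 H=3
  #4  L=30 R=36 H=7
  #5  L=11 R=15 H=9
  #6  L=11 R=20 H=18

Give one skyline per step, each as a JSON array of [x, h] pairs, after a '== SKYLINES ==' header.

== SKYLINES ==
[[20,18],[23,0]]
[[20,18],[23,0],[29,19],[30,0]]
[[10,3],[11,0],[20,18],[23,0],[29,19],[30,0]]
[[10,3],[11,0],[20,18],[23,0],[29,19],[30,7],[36,0]]
[[10,3],[11,9],[15,0],[20,18],[23,0],[29,19],[30,7],[36,0]]
[[10,3],[11,18],[23,0],[29,19],[30,7],[36,0]]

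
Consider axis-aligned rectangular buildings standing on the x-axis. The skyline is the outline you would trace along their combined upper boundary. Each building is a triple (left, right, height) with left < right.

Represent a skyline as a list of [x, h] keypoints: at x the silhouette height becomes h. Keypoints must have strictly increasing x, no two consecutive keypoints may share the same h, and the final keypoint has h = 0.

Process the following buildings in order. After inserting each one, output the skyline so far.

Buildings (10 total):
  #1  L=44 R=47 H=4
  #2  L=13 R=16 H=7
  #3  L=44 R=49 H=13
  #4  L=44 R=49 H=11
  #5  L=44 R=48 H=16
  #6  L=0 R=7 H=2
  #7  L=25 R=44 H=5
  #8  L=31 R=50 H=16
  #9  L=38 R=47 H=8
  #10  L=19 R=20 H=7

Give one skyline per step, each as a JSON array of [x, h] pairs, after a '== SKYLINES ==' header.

== SKYLINES ==
[[44,4],[47,0]]
[[13,7],[16,0],[44,4],[47,0]]
[[13,7],[16,0],[44,13],[49,0]]
[[13,7],[16,0],[44,13],[49,0]]
[[13,7],[16,0],[44,16],[48,13],[49,0]]
[[0,2],[7,0],[13,7],[16,0],[44,16],[48,13],[49,0]]
[[0,2],[7,0],[13,7],[16,0],[25,5],[44,16],[48,13],[49,0]]
[[0,2],[7,0],[13,7],[16,0],[25,5],[31,16],[50,0]]
[[0,2],[7,0],[13,7],[16,0],[25,5],[31,16],[50,0]]
[[0,2],[7,0],[13,7],[16,0],[19,7],[20,0],[25,5],[31,16],[50,0]]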